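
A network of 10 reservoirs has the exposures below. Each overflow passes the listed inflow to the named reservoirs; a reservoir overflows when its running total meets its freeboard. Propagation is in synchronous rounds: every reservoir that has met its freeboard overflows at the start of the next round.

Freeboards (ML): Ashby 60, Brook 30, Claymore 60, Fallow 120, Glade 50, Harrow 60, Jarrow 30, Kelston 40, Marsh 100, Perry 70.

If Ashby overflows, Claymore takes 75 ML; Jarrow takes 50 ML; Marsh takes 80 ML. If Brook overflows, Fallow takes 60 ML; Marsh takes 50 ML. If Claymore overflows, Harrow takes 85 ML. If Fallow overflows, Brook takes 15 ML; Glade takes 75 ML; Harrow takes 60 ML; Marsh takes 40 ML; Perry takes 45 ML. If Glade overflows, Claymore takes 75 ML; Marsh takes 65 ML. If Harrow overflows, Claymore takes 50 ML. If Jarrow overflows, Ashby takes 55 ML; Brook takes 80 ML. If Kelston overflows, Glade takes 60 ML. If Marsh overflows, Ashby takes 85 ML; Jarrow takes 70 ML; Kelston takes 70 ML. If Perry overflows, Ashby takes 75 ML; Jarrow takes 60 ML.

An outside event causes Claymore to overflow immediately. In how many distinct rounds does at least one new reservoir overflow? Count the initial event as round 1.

2

Round 1 — Claymore overflows (initial).
  Harrow: +85 → 85 ≥ 60
Round 2 — Harrow overflows.
No further overflows.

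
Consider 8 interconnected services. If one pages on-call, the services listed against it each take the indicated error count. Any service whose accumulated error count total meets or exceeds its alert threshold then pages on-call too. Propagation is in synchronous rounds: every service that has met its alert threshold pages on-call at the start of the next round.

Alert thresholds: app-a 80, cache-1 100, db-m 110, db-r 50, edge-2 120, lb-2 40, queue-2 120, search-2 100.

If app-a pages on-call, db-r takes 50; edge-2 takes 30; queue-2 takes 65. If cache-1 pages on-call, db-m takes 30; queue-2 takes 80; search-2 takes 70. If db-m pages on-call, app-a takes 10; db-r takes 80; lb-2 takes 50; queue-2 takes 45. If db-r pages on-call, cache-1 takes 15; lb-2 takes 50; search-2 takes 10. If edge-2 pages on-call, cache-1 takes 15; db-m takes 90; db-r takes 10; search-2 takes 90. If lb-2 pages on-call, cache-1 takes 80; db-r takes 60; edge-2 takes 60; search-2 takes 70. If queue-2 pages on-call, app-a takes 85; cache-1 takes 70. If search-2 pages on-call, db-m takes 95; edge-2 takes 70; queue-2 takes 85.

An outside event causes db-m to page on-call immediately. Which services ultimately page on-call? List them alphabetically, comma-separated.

db-m, db-r, lb-2

Round 1 — db-m pages on-call (initial).
  app-a: +10 → 10 < 80
  db-r: +80 → 80 ≥ 50
  lb-2: +50 → 50 ≥ 40
  queue-2: +45 → 45 < 120
Round 2 — db-r, lb-2 page on-call.
  cache-1: +15+80 → 95 < 100
  edge-2: +60 → 60 < 120
  search-2: +10+70 → 80 < 100
No further pages.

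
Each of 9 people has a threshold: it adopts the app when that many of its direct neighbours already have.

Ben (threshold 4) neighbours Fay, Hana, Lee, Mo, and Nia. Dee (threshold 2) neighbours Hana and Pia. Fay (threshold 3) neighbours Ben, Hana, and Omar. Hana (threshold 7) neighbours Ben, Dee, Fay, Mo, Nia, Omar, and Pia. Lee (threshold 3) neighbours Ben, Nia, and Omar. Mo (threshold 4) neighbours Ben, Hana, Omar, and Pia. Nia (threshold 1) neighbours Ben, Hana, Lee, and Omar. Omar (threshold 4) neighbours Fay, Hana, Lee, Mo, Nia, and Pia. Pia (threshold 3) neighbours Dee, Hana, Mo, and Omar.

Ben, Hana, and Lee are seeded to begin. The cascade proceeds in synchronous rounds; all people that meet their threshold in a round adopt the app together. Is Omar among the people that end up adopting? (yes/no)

Round 1 — Ben, Hana, Lee adopt the app (initial).
Round 2 — checking thresholds:
  Dee: 1 of 2 neighbours < 2, not yet.
  Fay: 2 of 3 neighbours < 3, not yet.
  Mo: 2 of 4 neighbours < 4, not yet.
  Nia: 3 of 4 neighbours ≥ 1, adopts the app.
  Omar: 2 of 6 neighbours < 4, not yet.
  Pia: 1 of 4 neighbours < 3, not yet.
Round 3 — no new adoptions; cascade stops.

no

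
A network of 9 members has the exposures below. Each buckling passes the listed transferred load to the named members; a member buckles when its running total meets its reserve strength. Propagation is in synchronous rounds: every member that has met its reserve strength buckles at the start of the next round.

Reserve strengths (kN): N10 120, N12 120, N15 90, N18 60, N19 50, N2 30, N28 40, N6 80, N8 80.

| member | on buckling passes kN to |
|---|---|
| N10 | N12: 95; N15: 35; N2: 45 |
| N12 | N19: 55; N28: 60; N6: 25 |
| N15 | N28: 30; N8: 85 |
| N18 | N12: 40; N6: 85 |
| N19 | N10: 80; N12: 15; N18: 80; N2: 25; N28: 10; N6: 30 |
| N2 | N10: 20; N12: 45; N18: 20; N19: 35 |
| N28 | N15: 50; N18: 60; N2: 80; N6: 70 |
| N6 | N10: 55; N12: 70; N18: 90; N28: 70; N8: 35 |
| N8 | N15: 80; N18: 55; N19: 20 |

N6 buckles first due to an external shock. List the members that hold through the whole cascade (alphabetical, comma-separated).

N15, N8

Round 1 — N6 buckles (initial).
  N10: +55 → 55 < 120
  N12: +70 → 70 < 120
  N18: +90 → 90 ≥ 60
  N28: +70 → 70 ≥ 40
  N8: +35 → 35 < 80
Round 2 — N18, N28 buckle.
  N12: +40 → 110 < 120
  N15: +50 → 50 < 90
  N2: +80 → 80 ≥ 30
Round 3 — N2 buckles.
  N10: +20 → 75 < 120
  N12: +45 → 155 ≥ 120
  N19: +35 → 35 < 50
Round 4 — N12 buckles.
  N19: +55 → 90 ≥ 50
Round 5 — N19 buckles.
  N10: +80 → 155 ≥ 120
Round 6 — N10 buckles.
  N15: +35 → 85 < 90
No further bucklings.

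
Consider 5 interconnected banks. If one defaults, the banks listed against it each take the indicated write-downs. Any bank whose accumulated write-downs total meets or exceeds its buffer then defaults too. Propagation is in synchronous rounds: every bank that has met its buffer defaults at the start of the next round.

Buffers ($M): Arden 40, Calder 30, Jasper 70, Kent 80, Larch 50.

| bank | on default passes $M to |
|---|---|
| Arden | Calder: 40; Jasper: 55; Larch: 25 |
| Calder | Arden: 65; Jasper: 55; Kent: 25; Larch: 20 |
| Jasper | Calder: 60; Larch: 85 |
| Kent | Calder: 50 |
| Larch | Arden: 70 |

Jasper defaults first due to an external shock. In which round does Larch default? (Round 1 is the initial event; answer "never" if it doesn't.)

Round 1 — Jasper defaults (initial).
  Calder: +60 → 60 ≥ 30
  Larch: +85 → 85 ≥ 50
Round 2 — Calder, Larch default.
  Arden: +65+70 → 135 ≥ 40
  Kent: +25 → 25 < 80
Round 3 — Arden defaults.
No further defaults.

2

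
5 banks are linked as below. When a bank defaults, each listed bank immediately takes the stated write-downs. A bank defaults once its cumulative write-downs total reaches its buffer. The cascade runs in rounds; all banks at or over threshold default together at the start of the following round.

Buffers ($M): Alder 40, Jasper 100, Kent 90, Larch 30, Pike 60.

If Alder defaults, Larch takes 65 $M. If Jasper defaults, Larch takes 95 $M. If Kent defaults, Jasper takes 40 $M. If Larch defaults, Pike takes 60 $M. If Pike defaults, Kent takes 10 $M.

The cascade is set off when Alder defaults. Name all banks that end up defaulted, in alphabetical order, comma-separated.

Alder, Larch, Pike

Round 1 — Alder defaults (initial).
  Larch: +65 → 65 ≥ 30
Round 2 — Larch defaults.
  Pike: +60 → 60 ≥ 60
Round 3 — Pike defaults.
  Kent: +10 → 10 < 90
No further defaults.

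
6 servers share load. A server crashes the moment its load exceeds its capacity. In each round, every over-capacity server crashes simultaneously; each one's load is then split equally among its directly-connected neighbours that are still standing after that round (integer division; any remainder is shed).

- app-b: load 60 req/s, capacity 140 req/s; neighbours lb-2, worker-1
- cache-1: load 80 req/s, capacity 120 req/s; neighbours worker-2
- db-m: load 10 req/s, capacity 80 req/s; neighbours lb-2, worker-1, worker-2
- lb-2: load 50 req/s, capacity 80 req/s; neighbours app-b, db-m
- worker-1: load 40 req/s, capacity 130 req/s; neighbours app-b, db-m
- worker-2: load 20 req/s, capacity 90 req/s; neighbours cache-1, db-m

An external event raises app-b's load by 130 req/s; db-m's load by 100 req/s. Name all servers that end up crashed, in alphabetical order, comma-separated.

app-b, db-m, lb-2, worker-1

Round 1 — app-b at 190 > 140; db-m at 110 > 80. app-b, db-m crash.
  app-b sheds 190 req/s to lb-2, worker-1: 95 each.
    lb-2: 50+95 = 145 > 80
    worker-1: 40+95 = 135 > 130
  db-m sheds 110 req/s to lb-2, worker-1, worker-2: 36 each (2 lost).
    lb-2: 145+36 = 181 > 80
    worker-1: 135+36 = 171 > 130
    worker-2: 20+36 = 56 ≤ 90
Round 2 — lb-2, worker-1 crash.
  lb-2 sheds 181 req/s: no online neighbours, lost.
  worker-1 sheds 171 req/s: no online neighbours, lost.
No further crashes.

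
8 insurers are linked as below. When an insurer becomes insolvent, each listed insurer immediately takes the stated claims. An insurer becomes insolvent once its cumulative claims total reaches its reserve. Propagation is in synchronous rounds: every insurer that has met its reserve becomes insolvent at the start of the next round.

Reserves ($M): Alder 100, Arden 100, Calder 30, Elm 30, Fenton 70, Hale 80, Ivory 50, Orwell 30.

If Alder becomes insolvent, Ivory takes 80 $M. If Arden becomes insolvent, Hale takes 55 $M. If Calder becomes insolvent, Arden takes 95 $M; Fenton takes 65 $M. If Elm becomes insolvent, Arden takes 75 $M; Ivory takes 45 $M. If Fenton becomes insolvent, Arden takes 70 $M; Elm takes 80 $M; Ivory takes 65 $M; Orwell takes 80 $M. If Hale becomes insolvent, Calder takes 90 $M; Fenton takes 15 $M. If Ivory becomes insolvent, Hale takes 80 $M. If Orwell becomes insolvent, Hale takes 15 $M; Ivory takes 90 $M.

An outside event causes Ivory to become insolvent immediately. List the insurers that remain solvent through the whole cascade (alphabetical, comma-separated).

Alder

Round 1 — Ivory becomes insolvent (initial).
  Hale: +80 → 80 ≥ 80
Round 2 — Hale becomes insolvent.
  Calder: +90 → 90 ≥ 30
  Fenton: +15 → 15 < 70
Round 3 — Calder becomes insolvent.
  Arden: +95 → 95 < 100
  Fenton: +65 → 80 ≥ 70
Round 4 — Fenton becomes insolvent.
  Arden: +70 → 165 ≥ 100
  Elm: +80 → 80 ≥ 30
  Orwell: +80 → 80 ≥ 30
Round 5 — Arden, Elm, Orwell become insolvent.
No further insolvencies.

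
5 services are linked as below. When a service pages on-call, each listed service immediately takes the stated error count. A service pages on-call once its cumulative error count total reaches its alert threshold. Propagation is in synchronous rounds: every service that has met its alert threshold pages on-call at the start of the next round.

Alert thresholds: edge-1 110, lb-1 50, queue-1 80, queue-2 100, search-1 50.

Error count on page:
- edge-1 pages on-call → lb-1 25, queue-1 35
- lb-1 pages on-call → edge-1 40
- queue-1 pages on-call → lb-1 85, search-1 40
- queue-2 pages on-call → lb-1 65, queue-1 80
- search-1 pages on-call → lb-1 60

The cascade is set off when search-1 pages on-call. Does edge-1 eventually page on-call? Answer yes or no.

no

Round 1 — search-1 pages on-call (initial).
  lb-1: +60 → 60 ≥ 50
Round 2 — lb-1 pages on-call.
  edge-1: +40 → 40 < 110
No further pages.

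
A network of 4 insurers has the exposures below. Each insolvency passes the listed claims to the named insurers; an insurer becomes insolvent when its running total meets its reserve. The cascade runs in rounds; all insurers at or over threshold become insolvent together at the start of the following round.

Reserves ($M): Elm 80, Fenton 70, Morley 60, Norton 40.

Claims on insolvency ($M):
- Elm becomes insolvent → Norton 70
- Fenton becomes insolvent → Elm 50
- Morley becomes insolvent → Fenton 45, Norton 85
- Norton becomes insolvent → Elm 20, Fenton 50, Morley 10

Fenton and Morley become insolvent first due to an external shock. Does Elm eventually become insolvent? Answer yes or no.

Round 1 — Fenton, Morley become insolvent (initial).
  Elm: +50 → 50 < 80
  Norton: +85 → 85 ≥ 40
Round 2 — Norton becomes insolvent.
  Elm: +20 → 70 < 80
No further insolvencies.

no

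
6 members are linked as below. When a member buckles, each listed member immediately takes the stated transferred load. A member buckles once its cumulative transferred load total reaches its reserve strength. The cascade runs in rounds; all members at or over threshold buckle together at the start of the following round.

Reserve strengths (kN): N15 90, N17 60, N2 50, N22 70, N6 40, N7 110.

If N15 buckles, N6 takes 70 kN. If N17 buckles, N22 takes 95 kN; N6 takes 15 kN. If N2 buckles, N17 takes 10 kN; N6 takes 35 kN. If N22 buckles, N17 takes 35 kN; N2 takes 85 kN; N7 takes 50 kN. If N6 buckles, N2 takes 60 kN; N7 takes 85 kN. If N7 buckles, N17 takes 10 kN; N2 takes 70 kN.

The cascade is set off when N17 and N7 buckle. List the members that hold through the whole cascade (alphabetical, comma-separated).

N15

Round 1 — N17, N7 buckle (initial).
  N2: +70 → 70 ≥ 50
  N22: +95 → 95 ≥ 70
  N6: +15 → 15 < 40
Round 2 — N2, N22 buckle.
  N6: +35 → 50 ≥ 40
Round 3 — N6 buckles.
No further bucklings.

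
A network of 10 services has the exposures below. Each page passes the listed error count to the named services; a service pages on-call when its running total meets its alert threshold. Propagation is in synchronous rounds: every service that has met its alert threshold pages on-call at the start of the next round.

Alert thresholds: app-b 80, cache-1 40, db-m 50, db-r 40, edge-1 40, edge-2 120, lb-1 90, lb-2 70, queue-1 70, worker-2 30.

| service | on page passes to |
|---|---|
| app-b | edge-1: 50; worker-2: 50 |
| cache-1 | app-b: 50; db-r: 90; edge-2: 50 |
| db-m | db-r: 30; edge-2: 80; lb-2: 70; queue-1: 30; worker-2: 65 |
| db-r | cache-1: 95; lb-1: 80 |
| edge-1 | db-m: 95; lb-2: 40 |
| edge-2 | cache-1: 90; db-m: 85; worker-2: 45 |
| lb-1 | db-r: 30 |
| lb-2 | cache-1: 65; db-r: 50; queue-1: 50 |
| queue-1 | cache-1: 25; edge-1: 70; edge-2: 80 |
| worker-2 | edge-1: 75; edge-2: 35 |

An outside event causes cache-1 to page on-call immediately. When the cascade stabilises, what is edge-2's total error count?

Round 1 — cache-1 pages on-call (initial).
  app-b: +50 → 50 < 80
  db-r: +90 → 90 ≥ 40
  edge-2: +50 → 50 < 120
Round 2 — db-r pages on-call.
  lb-1: +80 → 80 < 90
No further pages.

50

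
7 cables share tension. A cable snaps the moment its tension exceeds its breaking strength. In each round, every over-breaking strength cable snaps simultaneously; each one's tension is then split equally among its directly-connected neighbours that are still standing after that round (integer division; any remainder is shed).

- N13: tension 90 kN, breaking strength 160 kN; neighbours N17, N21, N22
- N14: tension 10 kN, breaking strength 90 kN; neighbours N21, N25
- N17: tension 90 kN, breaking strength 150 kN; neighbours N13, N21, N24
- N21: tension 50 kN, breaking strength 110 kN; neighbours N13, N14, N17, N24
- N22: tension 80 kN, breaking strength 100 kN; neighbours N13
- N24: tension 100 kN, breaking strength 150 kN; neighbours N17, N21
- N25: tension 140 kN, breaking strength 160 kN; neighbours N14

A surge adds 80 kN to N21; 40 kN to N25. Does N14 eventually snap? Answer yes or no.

Round 1 — N21 at 130 > 110; N25 at 180 > 160. N21, N25 snap.
  N21 sheds 130 kN to N13, N14, N17, N24: 32 each (2 lost).
    N13: 90+32 = 122 ≤ 160
    N14: 10+32 = 42 ≤ 90
    N17: 90+32 = 122 ≤ 150
    N24: 100+32 = 132 ≤ 150
  N25 sheds 180 kN to N14: 180 each.
    N14: 42+180 = 222 > 90
Round 2 — N14 snaps.
  N14 sheds 222 kN: no online neighbours, lost.
No further breaks.

yes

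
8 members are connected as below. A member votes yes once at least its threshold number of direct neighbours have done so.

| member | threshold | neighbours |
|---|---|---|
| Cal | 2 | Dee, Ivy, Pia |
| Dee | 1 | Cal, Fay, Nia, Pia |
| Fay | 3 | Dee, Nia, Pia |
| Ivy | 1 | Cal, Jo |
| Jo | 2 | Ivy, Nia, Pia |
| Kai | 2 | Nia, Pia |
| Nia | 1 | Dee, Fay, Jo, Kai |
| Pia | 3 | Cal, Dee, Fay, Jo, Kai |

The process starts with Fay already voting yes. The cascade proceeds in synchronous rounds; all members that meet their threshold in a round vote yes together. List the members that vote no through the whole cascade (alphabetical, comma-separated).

Round 1 — Fay votes yes (initial).
Round 2 — checking thresholds:
  Dee: 1 of 4 neighbours ≥ 1, votes yes.
  Nia: 1 of 4 neighbours ≥ 1, votes yes.
  Pia: 1 of 5 neighbours < 3, holds.
Round 3 — no new yes votes; cascade stops.

Cal, Ivy, Jo, Kai, Pia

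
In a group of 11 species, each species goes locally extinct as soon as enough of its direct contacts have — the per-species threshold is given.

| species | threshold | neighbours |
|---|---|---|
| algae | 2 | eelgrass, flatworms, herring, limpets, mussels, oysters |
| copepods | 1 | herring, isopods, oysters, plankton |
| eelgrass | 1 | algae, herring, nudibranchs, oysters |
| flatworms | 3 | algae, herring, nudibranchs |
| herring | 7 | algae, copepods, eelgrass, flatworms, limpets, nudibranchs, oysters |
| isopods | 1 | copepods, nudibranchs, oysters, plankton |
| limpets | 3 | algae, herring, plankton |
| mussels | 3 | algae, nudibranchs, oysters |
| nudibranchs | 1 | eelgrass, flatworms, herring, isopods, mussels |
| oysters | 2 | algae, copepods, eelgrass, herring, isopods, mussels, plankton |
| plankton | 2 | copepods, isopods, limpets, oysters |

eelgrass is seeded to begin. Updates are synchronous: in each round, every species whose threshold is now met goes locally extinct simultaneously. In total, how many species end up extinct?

8

Round 1 — eelgrass goes locally extinct (initial).
Round 2 — checking thresholds:
  algae: 1 of 6 neighbours < 2, below threshold.
  herring: 1 of 7 neighbours < 7, below threshold.
  nudibranchs: 1 of 5 neighbours ≥ 1, goes locally extinct.
  oysters: 1 of 7 neighbours < 2, below threshold.
Round 3 — checking thresholds:
  algae: 1 of 6 neighbours < 2, below threshold.
  flatworms: 1 of 3 neighbours < 3, below threshold.
  herring: 2 of 7 neighbours < 7, below threshold.
  isopods: 1 of 4 neighbours ≥ 1, goes locally extinct.
  mussels: 1 of 3 neighbours < 3, below threshold.
  oysters: 1 of 7 neighbours < 2, below threshold.
Round 4 — checking thresholds:
  algae: 1 of 6 neighbours < 2, below threshold.
  copepods: 1 of 4 neighbours ≥ 1, goes locally extinct.
  flatworms: 1 of 3 neighbours < 3, below threshold.
  herring: 2 of 7 neighbours < 7, below threshold.
  mussels: 1 of 3 neighbours < 3, below threshold.
  oysters: 2 of 7 neighbours ≥ 2, goes locally extinct.
  plankton: 1 of 4 neighbours < 2, below threshold.
Round 5 — checking thresholds:
  algae: 2 of 6 neighbours ≥ 2, goes locally extinct.
  flatworms: 1 of 3 neighbours < 3, below threshold.
  herring: 4 of 7 neighbours < 7, below threshold.
  mussels: 2 of 3 neighbours < 3, below threshold.
  plankton: 3 of 4 neighbours ≥ 2, goes locally extinct.
Round 6 — checking thresholds:
  flatworms: 2 of 3 neighbours < 3, below threshold.
  herring: 5 of 7 neighbours < 7, below threshold.
  limpets: 2 of 3 neighbours < 3, below threshold.
  mussels: 3 of 3 neighbours ≥ 3, goes locally extinct.
Round 7 — no new extinctions; cascade stops.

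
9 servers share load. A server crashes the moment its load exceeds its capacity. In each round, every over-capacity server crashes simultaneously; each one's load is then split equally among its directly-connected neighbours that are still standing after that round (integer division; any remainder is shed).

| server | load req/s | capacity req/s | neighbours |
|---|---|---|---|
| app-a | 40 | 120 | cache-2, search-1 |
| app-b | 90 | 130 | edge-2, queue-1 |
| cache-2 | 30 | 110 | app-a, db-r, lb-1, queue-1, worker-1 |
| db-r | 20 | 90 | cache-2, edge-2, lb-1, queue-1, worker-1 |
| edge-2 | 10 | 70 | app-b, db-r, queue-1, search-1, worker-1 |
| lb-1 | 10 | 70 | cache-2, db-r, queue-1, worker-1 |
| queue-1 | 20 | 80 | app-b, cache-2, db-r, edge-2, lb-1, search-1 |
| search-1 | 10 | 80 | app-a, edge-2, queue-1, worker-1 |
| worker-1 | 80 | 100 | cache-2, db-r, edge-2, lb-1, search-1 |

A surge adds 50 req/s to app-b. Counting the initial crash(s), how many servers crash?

Round 1 — app-b at 140 > 130. app-b crashes.
  app-b sheds 140 req/s to edge-2, queue-1: 70 each.
    edge-2: 10+70 = 80 > 70
    queue-1: 20+70 = 90 > 80
Round 2 — edge-2, queue-1 crash.
  edge-2 sheds 80 req/s to db-r, search-1, worker-1: 26 each (2 lost).
    db-r: 20+26 = 46 ≤ 90
    search-1: 10+26 = 36 ≤ 80
    worker-1: 80+26 = 106 > 100
  queue-1 sheds 90 req/s to cache-2, db-r, lb-1, search-1: 22 each (2 lost).
    cache-2: 30+22 = 52 ≤ 110
    db-r: 46+22 = 68 ≤ 90
    lb-1: 10+22 = 32 ≤ 70
    search-1: 36+22 = 58 ≤ 80
Round 3 — worker-1 crashes.
  worker-1 sheds 106 req/s to cache-2, db-r, lb-1, search-1: 26 each (2 lost).
    cache-2: 52+26 = 78 ≤ 110
    db-r: 68+26 = 94 > 90
    lb-1: 32+26 = 58 ≤ 70
    search-1: 58+26 = 84 > 80
Round 4 — db-r, search-1 crash.
  db-r sheds 94 req/s to cache-2, lb-1: 47 each.
    cache-2: 78+47 = 125 > 110
    lb-1: 58+47 = 105 > 70
  search-1 sheds 84 req/s to app-a: 84 each.
    app-a: 40+84 = 124 > 120
Round 5 — app-a, cache-2, lb-1 crash.
  app-a sheds 124 req/s: no online neighbours, lost.
  cache-2 sheds 125 req/s: no online neighbours, lost.
  lb-1 sheds 105 req/s: no online neighbours, lost.
No further crashes.

9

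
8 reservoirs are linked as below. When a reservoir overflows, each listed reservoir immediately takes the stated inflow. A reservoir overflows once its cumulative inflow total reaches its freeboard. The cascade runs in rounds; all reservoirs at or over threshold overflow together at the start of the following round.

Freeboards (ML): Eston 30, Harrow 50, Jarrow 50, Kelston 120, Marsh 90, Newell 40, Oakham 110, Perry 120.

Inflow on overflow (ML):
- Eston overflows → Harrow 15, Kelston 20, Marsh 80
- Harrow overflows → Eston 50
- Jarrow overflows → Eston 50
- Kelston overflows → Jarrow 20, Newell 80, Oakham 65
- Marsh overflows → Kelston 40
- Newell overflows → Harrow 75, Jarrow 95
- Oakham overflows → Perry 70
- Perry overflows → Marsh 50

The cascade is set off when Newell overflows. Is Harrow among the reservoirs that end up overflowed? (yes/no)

yes

Round 1 — Newell overflows (initial).
  Harrow: +75 → 75 ≥ 50
  Jarrow: +95 → 95 ≥ 50
Round 2 — Harrow, Jarrow overflow.
  Eston: +50+50 → 100 ≥ 30
Round 3 — Eston overflows.
  Kelston: +20 → 20 < 120
  Marsh: +80 → 80 < 90
No further overflows.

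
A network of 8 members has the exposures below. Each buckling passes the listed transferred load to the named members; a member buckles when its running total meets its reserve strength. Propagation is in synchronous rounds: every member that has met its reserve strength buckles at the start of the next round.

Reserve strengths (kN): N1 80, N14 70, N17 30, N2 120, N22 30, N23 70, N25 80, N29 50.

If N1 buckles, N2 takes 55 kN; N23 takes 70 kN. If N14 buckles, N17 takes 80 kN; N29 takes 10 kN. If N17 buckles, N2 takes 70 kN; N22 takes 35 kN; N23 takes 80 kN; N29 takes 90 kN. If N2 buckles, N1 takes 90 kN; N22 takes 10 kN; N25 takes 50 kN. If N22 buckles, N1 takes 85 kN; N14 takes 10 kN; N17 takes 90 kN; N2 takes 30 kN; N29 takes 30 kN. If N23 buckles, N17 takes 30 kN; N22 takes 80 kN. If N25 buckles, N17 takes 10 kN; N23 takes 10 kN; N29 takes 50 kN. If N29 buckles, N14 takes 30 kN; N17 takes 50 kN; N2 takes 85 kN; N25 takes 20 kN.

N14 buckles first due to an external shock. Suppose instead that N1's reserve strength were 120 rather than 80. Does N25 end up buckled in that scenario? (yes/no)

no

With N1's reserve strength at 120:
Round 1 — N14 buckles (initial).
  N17: +80 → 80 ≥ 30
  N29: +10 → 10 < 50
Round 2 — N17 buckles.
  N2: +70 → 70 < 120
  N22: +35 → 35 ≥ 30
  N23: +80 → 80 ≥ 70
  N29: +90 → 100 ≥ 50
Round 3 — N22, N23, N29 buckle.
  N1: +85 → 85 < 120
  N2: +30+85 → 185 ≥ 120
  N25: +20 → 20 < 80
Round 4 — N2 buckles.
  N1: +90 → 175 ≥ 120
  N25: +50 → 70 < 80
Round 5 — N1 buckles.
No further bucklings.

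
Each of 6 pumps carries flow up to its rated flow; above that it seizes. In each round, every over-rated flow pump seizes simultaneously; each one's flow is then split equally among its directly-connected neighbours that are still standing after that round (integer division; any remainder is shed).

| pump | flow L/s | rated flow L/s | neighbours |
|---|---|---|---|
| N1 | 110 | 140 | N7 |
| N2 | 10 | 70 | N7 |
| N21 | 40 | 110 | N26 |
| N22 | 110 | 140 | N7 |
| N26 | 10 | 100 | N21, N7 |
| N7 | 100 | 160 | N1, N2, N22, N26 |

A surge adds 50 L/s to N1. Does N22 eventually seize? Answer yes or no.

Round 1 — N1 at 160 > 140. N1 seizes.
  N1 sheds 160 L/s to N7: 160 each.
    N7: 100+160 = 260 > 160
Round 2 — N7 seizes.
  N7 sheds 260 L/s to N2, N22, N26: 86 each (2 lost).
    N2: 10+86 = 96 > 70
    N22: 110+86 = 196 > 140
    N26: 10+86 = 96 ≤ 100
Round 3 — N2, N22 seize.
  N2 sheds 96 L/s: no online neighbours, lost.
  N22 sheds 196 L/s: no online neighbours, lost.
No further seizures.

yes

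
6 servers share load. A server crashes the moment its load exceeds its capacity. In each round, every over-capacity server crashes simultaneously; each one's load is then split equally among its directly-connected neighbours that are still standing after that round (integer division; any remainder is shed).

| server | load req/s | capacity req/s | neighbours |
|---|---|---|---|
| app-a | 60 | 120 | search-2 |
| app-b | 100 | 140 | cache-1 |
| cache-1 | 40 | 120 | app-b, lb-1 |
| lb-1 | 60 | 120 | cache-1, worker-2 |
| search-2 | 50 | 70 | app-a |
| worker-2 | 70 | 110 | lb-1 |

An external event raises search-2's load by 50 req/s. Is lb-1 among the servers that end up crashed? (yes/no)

Round 1 — search-2 at 100 > 70. search-2 crashes.
  search-2 sheds 100 req/s to app-a: 100 each.
    app-a: 60+100 = 160 > 120
Round 2 — app-a crashes.
  app-a sheds 160 req/s: no online neighbours, lost.
No further crashes.

no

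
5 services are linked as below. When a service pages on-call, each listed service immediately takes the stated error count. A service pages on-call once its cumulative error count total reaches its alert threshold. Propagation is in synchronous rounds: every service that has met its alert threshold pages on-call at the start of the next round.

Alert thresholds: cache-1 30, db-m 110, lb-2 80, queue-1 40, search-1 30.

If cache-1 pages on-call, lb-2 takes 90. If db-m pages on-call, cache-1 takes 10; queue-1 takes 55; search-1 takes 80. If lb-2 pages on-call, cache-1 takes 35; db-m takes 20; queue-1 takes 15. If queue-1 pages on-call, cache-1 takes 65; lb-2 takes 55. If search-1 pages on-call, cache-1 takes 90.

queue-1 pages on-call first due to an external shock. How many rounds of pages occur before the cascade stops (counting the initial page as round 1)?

3

Round 1 — queue-1 pages on-call (initial).
  cache-1: +65 → 65 ≥ 30
  lb-2: +55 → 55 < 80
Round 2 — cache-1 pages on-call.
  lb-2: +90 → 145 ≥ 80
Round 3 — lb-2 pages on-call.
  db-m: +20 → 20 < 110
No further pages.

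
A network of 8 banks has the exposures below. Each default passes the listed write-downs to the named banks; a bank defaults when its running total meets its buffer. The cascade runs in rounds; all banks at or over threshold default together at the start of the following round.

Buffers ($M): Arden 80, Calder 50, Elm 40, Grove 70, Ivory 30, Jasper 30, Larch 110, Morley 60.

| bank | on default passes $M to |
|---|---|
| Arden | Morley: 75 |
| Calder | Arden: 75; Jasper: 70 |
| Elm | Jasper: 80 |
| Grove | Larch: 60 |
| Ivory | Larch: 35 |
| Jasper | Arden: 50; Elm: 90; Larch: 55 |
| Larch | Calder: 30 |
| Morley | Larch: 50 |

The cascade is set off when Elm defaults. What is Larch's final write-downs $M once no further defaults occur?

Round 1 — Elm defaults (initial).
  Jasper: +80 → 80 ≥ 30
Round 2 — Jasper defaults.
  Arden: +50 → 50 < 80
  Larch: +55 → 55 < 110
No further defaults.

55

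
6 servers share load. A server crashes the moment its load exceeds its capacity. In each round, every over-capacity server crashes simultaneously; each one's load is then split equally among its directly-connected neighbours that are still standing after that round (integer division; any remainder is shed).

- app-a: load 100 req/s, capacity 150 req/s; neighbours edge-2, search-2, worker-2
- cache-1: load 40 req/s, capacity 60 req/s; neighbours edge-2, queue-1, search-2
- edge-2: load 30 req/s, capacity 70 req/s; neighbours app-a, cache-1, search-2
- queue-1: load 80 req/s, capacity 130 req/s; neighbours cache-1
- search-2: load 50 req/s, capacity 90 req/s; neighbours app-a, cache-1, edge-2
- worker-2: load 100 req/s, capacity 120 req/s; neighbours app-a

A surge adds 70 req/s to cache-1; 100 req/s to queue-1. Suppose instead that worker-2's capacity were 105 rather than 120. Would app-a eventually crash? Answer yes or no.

With worker-2's capacity at 105:
Round 1 — cache-1 at 110 > 60; queue-1 at 180 > 130. cache-1, queue-1 crash.
  cache-1 sheds 110 req/s to edge-2, search-2: 55 each.
    edge-2: 30+55 = 85 > 70
    search-2: 50+55 = 105 > 90
  queue-1 sheds 180 req/s: no online neighbours, lost.
Round 2 — edge-2, search-2 crash.
  edge-2 sheds 85 req/s to app-a: 85 each.
    app-a: 100+85 = 185 > 150
  search-2 sheds 105 req/s to app-a: 105 each.
    app-a: 185+105 = 290 > 150
Round 3 — app-a crashes.
  app-a sheds 290 req/s to worker-2: 290 each.
    worker-2: 100+290 = 390 > 105
Round 4 — worker-2 crashes.
  worker-2 sheds 390 req/s: no online neighbours, lost.
No further crashes.

yes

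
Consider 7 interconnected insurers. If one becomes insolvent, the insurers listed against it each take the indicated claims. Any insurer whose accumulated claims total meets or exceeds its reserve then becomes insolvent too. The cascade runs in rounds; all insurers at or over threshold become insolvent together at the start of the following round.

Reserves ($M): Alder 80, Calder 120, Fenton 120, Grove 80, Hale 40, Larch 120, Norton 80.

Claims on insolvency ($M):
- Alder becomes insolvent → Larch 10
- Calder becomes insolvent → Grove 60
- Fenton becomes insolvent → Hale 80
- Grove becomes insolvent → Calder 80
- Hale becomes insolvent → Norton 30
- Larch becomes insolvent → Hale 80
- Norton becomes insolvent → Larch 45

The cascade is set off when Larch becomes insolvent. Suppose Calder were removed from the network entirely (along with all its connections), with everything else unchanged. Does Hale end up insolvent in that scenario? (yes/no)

yes

With Calder removed:
Round 1 — Larch becomes insolvent (initial).
  Hale: +80 → 80 ≥ 40
Round 2 — Hale becomes insolvent.
  Norton: +30 → 30 < 80
No further insolvencies.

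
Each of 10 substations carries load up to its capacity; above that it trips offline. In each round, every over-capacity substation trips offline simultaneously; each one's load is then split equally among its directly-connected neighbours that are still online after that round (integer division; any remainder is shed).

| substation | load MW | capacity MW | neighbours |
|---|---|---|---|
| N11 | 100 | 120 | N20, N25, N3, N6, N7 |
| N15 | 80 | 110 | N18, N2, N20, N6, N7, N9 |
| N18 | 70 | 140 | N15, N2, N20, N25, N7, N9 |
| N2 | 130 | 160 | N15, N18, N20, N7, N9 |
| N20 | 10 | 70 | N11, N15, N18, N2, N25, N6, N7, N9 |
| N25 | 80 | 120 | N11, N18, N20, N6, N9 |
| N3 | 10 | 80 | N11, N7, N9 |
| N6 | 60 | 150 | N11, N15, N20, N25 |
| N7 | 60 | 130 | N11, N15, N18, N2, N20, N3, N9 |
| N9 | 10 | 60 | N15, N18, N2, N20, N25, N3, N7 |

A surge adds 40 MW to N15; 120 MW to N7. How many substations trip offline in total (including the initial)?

10

Round 1 — N15 at 120 > 110; N7 at 180 > 130. N15, N7 trip offline.
  N15 sheds 120 MW to N18, N2, N20, N6, N9: 24 each.
    N18: 70+24 = 94 ≤ 140
    N2: 130+24 = 154 ≤ 160
    N20: 10+24 = 34 ≤ 70
    N6: 60+24 = 84 ≤ 150
    N9: 10+24 = 34 ≤ 60
  N7 sheds 180 MW to N11, N18, N2, N20, N3, N9: 30 each.
    N11: 100+30 = 130 > 120
    N18: 94+30 = 124 ≤ 140
    N2: 154+30 = 184 > 160
    N20: 34+30 = 64 ≤ 70
    N3: 10+30 = 40 ≤ 80
    N9: 34+30 = 64 > 60
Round 2 — N11, N2, N9 trip offline.
  N11 sheds 130 MW to N20, N25, N3, N6: 32 each (2 lost).
    N20: 64+32 = 96 > 70
    N25: 80+32 = 112 ≤ 120
    N3: 40+32 = 72 ≤ 80
    N6: 84+32 = 116 ≤ 150
  N2 sheds 184 MW to N18, N20: 92 each.
    N18: 124+92 = 216 > 140
    N20: 96+92 = 188 > 70
  N9 sheds 64 MW to N18, N20, N25, N3: 16 each.
    N18: 216+16 = 232 > 140
    N20: 188+16 = 204 > 70
    N25: 112+16 = 128 > 120
    N3: 72+16 = 88 > 80
Round 3 — N18, N20, N25, N3 trip offline.
  N18 sheds 232 MW: no online neighbours, lost.
  N20 sheds 204 MW to N6: 204 each.
    N6: 116+204 = 320 > 150
  N25 sheds 128 MW to N6: 128 each.
    N6: 320+128 = 448 > 150
  N3 sheds 88 MW: no online neighbours, lost.
Round 4 — N6 trips offline.
  N6 sheds 448 MW: no online neighbours, lost.
No further trips.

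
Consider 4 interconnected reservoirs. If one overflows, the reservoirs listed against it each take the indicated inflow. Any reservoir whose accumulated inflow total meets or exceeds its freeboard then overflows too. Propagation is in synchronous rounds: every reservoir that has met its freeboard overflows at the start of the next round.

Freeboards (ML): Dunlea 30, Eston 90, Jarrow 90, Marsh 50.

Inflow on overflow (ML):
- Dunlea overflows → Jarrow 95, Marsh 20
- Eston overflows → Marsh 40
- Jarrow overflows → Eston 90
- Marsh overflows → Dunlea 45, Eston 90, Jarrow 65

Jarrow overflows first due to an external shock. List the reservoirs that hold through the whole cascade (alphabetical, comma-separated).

Round 1 — Jarrow overflows (initial).
  Eston: +90 → 90 ≥ 90
Round 2 — Eston overflows.
  Marsh: +40 → 40 < 50
No further overflows.

Dunlea, Marsh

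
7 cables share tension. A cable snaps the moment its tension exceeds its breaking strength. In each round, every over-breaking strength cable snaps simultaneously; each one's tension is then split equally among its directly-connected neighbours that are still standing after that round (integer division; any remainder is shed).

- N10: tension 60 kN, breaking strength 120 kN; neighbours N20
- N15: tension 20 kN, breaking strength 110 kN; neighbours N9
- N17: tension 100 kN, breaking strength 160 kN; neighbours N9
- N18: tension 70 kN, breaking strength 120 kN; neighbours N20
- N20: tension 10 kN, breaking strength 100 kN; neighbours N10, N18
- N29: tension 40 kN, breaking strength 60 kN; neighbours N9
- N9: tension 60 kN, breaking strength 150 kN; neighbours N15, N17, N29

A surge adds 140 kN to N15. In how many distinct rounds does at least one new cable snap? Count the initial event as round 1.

Round 1 — N15 at 160 > 110. N15 snaps.
  N15 sheds 160 kN to N9: 160 each.
    N9: 60+160 = 220 > 150
Round 2 — N9 snaps.
  N9 sheds 220 kN to N17, N29: 110 each.
    N17: 100+110 = 210 > 160
    N29: 40+110 = 150 > 60
Round 3 — N17, N29 snap.
  N17 sheds 210 kN: no online neighbours, lost.
  N29 sheds 150 kN: no online neighbours, lost.
No further breaks.

3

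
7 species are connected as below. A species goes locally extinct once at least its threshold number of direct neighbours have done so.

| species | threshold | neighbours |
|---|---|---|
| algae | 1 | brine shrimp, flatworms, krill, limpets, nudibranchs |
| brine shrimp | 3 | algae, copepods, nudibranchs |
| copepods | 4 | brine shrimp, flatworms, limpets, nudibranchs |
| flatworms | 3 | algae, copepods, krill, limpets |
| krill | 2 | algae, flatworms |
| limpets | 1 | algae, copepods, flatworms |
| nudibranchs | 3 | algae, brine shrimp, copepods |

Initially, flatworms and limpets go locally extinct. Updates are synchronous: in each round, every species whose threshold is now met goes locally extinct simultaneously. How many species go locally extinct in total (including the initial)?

4

Round 1 — flatworms, limpets go locally extinct (initial).
Round 2 — checking thresholds:
  algae: 2 of 5 neighbours ≥ 1, goes locally extinct.
  copepods: 2 of 4 neighbours < 4, below threshold.
  krill: 1 of 2 neighbours < 2, below threshold.
Round 3 — checking thresholds:
  brine shrimp: 1 of 3 neighbours < 3, below threshold.
  copepods: 2 of 4 neighbours < 4, below threshold.
  krill: 2 of 2 neighbours ≥ 2, goes locally extinct.
  nudibranchs: 1 of 3 neighbours < 3, below threshold.
Round 4 — no new extinctions; cascade stops.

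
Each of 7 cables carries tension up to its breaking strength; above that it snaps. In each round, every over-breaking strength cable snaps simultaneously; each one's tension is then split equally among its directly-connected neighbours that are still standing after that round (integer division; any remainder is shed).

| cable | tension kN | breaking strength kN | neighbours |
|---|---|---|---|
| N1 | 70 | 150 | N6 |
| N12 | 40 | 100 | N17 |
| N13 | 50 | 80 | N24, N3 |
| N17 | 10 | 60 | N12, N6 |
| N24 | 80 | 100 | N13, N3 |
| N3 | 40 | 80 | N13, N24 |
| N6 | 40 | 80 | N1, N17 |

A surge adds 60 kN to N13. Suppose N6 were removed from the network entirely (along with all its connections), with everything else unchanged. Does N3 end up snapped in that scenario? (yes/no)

yes

With N6 removed:
Round 1 — N13 at 110 > 80. N13 snaps.
  N13 sheds 110 kN to N24, N3: 55 each.
    N24: 80+55 = 135 > 100
    N3: 40+55 = 95 > 80
Round 2 — N24, N3 snap.
  N24 sheds 135 kN: no online neighbours, lost.
  N3 sheds 95 kN: no online neighbours, lost.
No further breaks.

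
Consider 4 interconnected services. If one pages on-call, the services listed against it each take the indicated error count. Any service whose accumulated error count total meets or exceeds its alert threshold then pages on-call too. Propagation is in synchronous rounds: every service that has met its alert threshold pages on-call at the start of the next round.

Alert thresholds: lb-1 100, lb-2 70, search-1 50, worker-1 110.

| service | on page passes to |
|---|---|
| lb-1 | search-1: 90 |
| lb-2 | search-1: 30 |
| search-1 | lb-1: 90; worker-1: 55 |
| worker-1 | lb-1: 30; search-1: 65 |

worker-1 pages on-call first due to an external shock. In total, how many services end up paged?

3

Round 1 — worker-1 pages on-call (initial).
  lb-1: +30 → 30 < 100
  search-1: +65 → 65 ≥ 50
Round 2 — search-1 pages on-call.
  lb-1: +90 → 120 ≥ 100
Round 3 — lb-1 pages on-call.
No further pages.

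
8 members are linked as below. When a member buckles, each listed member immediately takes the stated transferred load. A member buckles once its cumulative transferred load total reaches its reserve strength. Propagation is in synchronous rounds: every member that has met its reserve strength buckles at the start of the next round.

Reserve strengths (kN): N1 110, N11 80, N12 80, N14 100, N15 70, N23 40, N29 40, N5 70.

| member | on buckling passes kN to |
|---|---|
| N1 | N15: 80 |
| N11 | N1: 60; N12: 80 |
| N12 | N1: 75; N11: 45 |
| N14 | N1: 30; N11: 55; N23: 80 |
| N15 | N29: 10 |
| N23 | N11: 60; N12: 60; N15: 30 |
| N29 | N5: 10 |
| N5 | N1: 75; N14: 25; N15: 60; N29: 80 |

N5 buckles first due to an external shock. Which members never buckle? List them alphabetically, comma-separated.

N1, N11, N12, N14, N15, N23

Round 1 — N5 buckles (initial).
  N1: +75 → 75 < 110
  N14: +25 → 25 < 100
  N15: +60 → 60 < 70
  N29: +80 → 80 ≥ 40
Round 2 — N29 buckles.
No further bucklings.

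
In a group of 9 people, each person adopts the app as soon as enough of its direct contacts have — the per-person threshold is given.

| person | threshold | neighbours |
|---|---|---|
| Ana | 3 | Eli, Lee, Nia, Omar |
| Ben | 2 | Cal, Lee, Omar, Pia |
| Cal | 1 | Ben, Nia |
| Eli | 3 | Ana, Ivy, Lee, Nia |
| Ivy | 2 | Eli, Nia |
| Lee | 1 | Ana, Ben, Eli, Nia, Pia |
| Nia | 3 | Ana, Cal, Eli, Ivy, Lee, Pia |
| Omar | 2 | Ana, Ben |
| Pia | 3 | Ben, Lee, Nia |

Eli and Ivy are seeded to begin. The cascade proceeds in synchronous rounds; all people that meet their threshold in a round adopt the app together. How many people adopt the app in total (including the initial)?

Round 1 — Eli, Ivy adopt the app (initial).
Round 2 — checking thresholds:
  Ana: 1 of 4 neighbours < 3, below threshold.
  Lee: 1 of 5 neighbours ≥ 1, adopts the app.
  Nia: 2 of 6 neighbours < 3, below threshold.
Round 3 — checking thresholds:
  Ana: 2 of 4 neighbours < 3, below threshold.
  Ben: 1 of 4 neighbours < 2, below threshold.
  Nia: 3 of 6 neighbours ≥ 3, adopts the app.
  Pia: 1 of 3 neighbours < 3, below threshold.
Round 4 — checking thresholds:
  Ana: 3 of 4 neighbours ≥ 3, adopts the app.
  Ben: 1 of 4 neighbours < 2, below threshold.
  Cal: 1 of 2 neighbours ≥ 1, adopts the app.
  Pia: 2 of 3 neighbours < 3, below threshold.
Round 5 — checking thresholds:
  Ben: 2 of 4 neighbours ≥ 2, adopts the app.
  Omar: 1 of 2 neighbours < 2, below threshold.
  Pia: 2 of 3 neighbours < 3, below threshold.
Round 6 — checking thresholds:
  Omar: 2 of 2 neighbours ≥ 2, adopts the app.
  Pia: 3 of 3 neighbours ≥ 3, adopts the app.
Round 7 — no new adoptions; cascade stops.

9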